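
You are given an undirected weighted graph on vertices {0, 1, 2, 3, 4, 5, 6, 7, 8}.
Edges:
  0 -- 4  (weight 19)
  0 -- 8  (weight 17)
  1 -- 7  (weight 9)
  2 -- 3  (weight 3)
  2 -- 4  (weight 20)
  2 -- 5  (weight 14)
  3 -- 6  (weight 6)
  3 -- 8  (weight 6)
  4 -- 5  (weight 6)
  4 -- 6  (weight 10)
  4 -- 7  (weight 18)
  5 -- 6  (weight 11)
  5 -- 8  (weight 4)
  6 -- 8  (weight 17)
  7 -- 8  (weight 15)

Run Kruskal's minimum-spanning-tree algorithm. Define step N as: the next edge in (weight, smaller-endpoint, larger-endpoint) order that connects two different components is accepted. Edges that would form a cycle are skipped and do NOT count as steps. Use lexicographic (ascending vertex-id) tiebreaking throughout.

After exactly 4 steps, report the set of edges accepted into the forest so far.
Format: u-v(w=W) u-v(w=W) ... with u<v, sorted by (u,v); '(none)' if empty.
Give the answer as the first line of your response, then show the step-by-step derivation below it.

2-3(w=3) 3-6(w=6) 3-8(w=6) 5-8(w=4)

step 1: add edge 2-3 (w=3); MST = {2-3(w=3)}
step 2: add edge 5-8 (w=4); MST = {2-3(w=3) 5-8(w=4)}
step 3: add edge 3-6 (w=6); MST = {2-3(w=3) 3-6(w=6) 5-8(w=4)}
step 4: add edge 3-8 (w=6); MST = {2-3(w=3) 3-6(w=6) 3-8(w=6) 5-8(w=4)}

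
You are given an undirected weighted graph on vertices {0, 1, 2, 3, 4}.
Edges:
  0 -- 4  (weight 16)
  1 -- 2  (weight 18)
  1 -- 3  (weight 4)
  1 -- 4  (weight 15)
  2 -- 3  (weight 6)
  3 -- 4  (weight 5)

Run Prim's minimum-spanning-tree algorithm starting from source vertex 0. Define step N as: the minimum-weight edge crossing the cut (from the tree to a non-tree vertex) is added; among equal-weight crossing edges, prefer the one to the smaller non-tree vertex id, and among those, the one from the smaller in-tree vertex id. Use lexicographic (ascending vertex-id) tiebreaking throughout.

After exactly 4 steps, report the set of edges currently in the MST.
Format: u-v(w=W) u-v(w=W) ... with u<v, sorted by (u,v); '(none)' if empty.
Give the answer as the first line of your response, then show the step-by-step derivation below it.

0-4(w=16) 1-3(w=4) 2-3(w=6) 3-4(w=5)

step 1: add edge 0-4 (w=16); MST = {0-4(w=16)}
step 2: add edge 3-4 (w=5); MST = {0-4(w=16) 3-4(w=5)}
step 3: add edge 1-3 (w=4); MST = {0-4(w=16) 1-3(w=4) 3-4(w=5)}
step 4: add edge 2-3 (w=6); MST = {0-4(w=16) 1-3(w=4) 2-3(w=6) 3-4(w=5)}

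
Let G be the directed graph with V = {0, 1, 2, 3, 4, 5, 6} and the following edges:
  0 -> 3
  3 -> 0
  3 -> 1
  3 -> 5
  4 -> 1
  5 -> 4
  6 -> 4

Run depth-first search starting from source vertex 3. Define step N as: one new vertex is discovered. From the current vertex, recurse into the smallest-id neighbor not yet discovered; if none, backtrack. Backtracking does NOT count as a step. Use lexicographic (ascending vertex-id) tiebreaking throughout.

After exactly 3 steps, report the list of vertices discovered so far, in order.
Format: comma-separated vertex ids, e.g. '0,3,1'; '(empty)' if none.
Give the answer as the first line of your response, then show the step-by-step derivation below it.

3,0,1

step 1: discover 3; path=3; order=3
step 2: discover 0; path=3>0; order=3,0
step 3: discover 1; path=3>1; order=3,0,1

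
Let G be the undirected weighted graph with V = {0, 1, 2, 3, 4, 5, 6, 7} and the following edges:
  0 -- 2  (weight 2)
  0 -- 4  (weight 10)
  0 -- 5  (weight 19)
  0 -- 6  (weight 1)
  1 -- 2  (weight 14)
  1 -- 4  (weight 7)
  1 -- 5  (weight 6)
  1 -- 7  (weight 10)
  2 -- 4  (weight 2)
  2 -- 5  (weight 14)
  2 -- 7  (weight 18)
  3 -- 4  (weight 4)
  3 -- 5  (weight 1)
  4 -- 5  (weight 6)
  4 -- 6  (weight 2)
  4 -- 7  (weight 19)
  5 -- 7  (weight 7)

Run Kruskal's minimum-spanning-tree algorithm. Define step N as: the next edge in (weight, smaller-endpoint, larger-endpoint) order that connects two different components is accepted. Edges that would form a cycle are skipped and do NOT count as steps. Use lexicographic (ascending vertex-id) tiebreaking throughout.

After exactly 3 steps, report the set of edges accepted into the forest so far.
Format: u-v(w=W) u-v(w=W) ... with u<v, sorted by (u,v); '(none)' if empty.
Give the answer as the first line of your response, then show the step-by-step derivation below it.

0-2(w=2) 0-6(w=1) 3-5(w=1)

step 1: add edge 0-6 (w=1); MST = {0-6(w=1)}
step 2: add edge 3-5 (w=1); MST = {0-6(w=1) 3-5(w=1)}
step 3: add edge 0-2 (w=2); MST = {0-2(w=2) 0-6(w=1) 3-5(w=1)}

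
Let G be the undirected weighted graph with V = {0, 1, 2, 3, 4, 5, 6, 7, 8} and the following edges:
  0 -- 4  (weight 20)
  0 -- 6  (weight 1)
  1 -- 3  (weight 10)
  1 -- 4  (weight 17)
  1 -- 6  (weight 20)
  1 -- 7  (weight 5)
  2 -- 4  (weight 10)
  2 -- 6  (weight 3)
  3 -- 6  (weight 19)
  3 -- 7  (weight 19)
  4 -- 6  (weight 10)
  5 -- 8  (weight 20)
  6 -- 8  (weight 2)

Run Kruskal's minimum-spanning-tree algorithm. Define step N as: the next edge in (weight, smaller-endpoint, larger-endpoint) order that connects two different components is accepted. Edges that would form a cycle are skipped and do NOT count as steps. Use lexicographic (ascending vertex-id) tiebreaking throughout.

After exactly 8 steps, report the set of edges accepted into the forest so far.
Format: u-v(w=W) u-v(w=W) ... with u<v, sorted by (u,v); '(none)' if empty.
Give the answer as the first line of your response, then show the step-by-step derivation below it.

0-6(w=1) 1-3(w=10) 1-4(w=17) 1-7(w=5) 2-4(w=10) 2-6(w=3) 5-8(w=20) 6-8(w=2)

step 1: add edge 0-6 (w=1); MST = {0-6(w=1)}
step 2: add edge 6-8 (w=2); MST = {0-6(w=1) 6-8(w=2)}
step 3: add edge 2-6 (w=3); MST = {0-6(w=1) 2-6(w=3) 6-8(w=2)}
step 4: add edge 1-7 (w=5); MST = {0-6(w=1) 1-7(w=5) 2-6(w=3) 6-8(w=2)}
step 5: add edge 1-3 (w=10); MST = {0-6(w=1) 1-3(w=10) 1-7(w=5) 2-6(w=3) 6-8(w=2)}
step 6: add edge 2-4 (w=10); MST = {0-6(w=1) 1-3(w=10) 1-7(w=5) 2-4(w=10) 2-6(w=3) 6-8(w=2)}
step 7: add edge 1-4 (w=17); MST = {0-6(w=1) 1-3(w=10) 1-4(w=17) 1-7(w=5) 2-4(w=10) 2-6(w=3) 6-8(w=2)}
step 8: add edge 5-8 (w=20); MST = {0-6(w=1) 1-3(w=10) 1-4(w=17) 1-7(w=5) 2-4(w=10) 2-6(w=3) 5-8(w=20) 6-8(w=2)}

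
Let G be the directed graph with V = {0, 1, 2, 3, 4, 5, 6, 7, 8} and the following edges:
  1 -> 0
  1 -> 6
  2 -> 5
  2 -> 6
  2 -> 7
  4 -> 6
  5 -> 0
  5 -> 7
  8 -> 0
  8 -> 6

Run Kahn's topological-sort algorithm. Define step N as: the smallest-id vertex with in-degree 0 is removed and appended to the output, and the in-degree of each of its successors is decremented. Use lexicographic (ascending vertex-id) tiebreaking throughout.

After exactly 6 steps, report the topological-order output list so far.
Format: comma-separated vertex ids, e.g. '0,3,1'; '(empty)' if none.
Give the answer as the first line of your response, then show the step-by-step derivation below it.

1,2,3,4,5,7

step 1: output 1; order=[1]; indeg=(2,0,0,0,0,1,3,2,0)
step 2: output 2; order=[1,2]; indeg=(2,0,0,0,0,0,2,1,0)
step 3: output 3; order=[1,2,3]; indeg=(2,0,0,0,0,0,2,1,0)
step 4: output 4; order=[1,2,3,4]; indeg=(2,0,0,0,0,0,1,1,0)
step 5: output 5; order=[1,2,3,4,5]; indeg=(1,0,0,0,0,0,1,0,0)
step 6: output 7; order=[1,2,3,4,5,7]; indeg=(1,0,0,0,0,0,1,0,0)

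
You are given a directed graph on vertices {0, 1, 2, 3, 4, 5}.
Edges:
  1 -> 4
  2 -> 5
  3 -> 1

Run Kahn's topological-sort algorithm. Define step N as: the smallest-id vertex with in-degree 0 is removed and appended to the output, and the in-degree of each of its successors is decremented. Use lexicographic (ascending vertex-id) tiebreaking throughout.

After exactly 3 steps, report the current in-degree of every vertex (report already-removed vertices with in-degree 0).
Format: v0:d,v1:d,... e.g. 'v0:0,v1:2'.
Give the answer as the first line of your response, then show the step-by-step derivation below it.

v0:0,v1:0,v2:0,v3:0,v4:1,v5:0

step 1: output 0; order=[0]; indeg=(0,1,0,0,1,1)
step 2: output 2; order=[0,2]; indeg=(0,1,0,0,1,0)
step 3: output 3; order=[0,2,3]; indeg=(0,0,0,0,1,0)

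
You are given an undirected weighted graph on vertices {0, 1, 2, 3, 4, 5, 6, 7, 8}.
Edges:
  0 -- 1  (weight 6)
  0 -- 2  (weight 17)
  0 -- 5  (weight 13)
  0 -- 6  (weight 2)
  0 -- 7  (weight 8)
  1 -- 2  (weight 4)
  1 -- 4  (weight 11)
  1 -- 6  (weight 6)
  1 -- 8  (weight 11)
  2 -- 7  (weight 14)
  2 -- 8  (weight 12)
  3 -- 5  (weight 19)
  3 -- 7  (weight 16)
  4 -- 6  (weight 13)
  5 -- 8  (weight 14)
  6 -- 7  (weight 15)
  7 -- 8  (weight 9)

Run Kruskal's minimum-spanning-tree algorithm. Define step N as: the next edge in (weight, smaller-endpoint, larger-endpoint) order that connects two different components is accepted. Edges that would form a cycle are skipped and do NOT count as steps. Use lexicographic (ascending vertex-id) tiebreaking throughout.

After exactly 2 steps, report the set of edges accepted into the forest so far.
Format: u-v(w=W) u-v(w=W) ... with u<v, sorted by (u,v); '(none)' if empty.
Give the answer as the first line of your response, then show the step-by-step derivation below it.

0-6(w=2) 1-2(w=4)

step 1: add edge 0-6 (w=2); MST = {0-6(w=2)}
step 2: add edge 1-2 (w=4); MST = {0-6(w=2) 1-2(w=4)}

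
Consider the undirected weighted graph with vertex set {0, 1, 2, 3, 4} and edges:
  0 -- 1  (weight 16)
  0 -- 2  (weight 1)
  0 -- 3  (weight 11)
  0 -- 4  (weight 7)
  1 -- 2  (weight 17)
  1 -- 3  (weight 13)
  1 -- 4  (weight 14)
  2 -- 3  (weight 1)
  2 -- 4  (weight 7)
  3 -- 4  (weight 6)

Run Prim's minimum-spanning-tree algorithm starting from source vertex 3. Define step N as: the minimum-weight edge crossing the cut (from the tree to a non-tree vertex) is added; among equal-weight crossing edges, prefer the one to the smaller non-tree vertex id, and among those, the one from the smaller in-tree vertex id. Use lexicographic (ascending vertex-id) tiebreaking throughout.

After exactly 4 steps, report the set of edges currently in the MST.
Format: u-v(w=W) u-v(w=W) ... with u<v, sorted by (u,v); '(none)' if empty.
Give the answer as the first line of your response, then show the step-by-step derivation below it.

0-2(w=1) 1-3(w=13) 2-3(w=1) 3-4(w=6)

step 1: add edge 2-3 (w=1); MST = {2-3(w=1)}
step 2: add edge 0-2 (w=1); MST = {0-2(w=1) 2-3(w=1)}
step 3: add edge 3-4 (w=6); MST = {0-2(w=1) 2-3(w=1) 3-4(w=6)}
step 4: add edge 1-3 (w=13); MST = {0-2(w=1) 1-3(w=13) 2-3(w=1) 3-4(w=6)}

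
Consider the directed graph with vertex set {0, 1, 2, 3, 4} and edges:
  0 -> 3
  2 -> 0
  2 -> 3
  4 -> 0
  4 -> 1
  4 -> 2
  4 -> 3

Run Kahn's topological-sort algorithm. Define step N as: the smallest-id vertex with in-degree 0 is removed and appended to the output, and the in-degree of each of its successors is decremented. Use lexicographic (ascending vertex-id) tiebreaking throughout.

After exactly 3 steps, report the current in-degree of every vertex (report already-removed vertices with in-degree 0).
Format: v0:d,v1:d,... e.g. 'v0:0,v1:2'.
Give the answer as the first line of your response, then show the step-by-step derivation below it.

v0:0,v1:0,v2:0,v3:1,v4:0

step 1: output 4; order=[4]; indeg=(1,0,0,2,0)
step 2: output 1; order=[4,1]; indeg=(1,0,0,2,0)
step 3: output 2; order=[4,1,2]; indeg=(0,0,0,1,0)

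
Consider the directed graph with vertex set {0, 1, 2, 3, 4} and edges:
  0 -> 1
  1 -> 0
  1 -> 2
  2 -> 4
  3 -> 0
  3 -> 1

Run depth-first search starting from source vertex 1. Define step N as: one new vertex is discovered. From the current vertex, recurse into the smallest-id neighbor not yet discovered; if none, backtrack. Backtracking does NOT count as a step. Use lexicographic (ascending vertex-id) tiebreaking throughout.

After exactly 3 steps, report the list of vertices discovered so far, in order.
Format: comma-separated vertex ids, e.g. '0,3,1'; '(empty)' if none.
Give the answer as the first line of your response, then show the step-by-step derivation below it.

1,0,2

step 1: discover 1; path=1; order=1
step 2: discover 0; path=1>0; order=1,0
step 3: discover 2; path=1>2; order=1,0,2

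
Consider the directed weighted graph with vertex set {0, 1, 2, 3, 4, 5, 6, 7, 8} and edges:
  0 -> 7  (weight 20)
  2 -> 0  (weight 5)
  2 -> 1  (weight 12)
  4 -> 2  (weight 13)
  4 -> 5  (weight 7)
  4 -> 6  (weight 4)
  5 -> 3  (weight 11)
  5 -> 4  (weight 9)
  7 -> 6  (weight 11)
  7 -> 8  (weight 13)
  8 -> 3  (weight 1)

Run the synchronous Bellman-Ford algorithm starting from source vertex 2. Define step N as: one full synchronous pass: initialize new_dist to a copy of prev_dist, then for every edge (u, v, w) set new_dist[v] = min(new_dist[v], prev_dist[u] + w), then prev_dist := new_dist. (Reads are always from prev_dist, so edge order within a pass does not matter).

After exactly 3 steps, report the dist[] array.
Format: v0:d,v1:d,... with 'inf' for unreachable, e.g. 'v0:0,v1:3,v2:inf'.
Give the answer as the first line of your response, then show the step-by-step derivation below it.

v0:5,v1:12,v2:0,v3:inf,v4:inf,v5:inf,v6:36,v7:25,v8:38

step 1: dist = v0:5,v1:12,v2:0,v3:inf,v4:inf,v5:inf,v6:inf,v7:inf,v8:inf
step 2: dist = v0:5,v1:12,v2:0,v3:inf,v4:inf,v5:inf,v6:inf,v7:25,v8:inf
step 3: dist = v0:5,v1:12,v2:0,v3:inf,v4:inf,v5:inf,v6:36,v7:25,v8:38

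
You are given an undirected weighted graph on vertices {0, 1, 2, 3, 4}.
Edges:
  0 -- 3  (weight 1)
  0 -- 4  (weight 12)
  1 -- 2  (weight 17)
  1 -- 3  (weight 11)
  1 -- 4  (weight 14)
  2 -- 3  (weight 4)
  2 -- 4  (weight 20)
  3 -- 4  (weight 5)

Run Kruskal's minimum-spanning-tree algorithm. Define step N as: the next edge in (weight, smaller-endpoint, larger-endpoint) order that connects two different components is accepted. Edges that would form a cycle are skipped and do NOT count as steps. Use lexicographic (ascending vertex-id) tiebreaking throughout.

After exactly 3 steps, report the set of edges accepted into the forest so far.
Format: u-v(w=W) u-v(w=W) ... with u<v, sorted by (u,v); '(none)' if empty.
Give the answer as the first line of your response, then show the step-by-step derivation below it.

0-3(w=1) 2-3(w=4) 3-4(w=5)

step 1: add edge 0-3 (w=1); MST = {0-3(w=1)}
step 2: add edge 2-3 (w=4); MST = {0-3(w=1) 2-3(w=4)}
step 3: add edge 3-4 (w=5); MST = {0-3(w=1) 2-3(w=4) 3-4(w=5)}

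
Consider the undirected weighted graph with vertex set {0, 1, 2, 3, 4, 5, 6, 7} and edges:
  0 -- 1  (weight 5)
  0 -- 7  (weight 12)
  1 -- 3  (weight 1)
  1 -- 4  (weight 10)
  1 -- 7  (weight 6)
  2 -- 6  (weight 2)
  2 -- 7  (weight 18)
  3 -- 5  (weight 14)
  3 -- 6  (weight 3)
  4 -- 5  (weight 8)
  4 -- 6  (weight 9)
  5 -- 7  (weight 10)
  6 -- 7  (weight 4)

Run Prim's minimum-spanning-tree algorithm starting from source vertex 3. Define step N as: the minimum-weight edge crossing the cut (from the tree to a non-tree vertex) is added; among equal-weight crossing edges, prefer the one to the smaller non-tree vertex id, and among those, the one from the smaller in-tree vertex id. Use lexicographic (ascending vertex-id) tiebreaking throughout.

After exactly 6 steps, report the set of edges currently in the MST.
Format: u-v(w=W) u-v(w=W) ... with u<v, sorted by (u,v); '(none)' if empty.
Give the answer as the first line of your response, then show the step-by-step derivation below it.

0-1(w=5) 1-3(w=1) 2-6(w=2) 3-6(w=3) 4-6(w=9) 6-7(w=4)

step 1: add edge 1-3 (w=1); MST = {1-3(w=1)}
step 2: add edge 3-6 (w=3); MST = {1-3(w=1) 3-6(w=3)}
step 3: add edge 2-6 (w=2); MST = {1-3(w=1) 2-6(w=2) 3-6(w=3)}
step 4: add edge 6-7 (w=4); MST = {1-3(w=1) 2-6(w=2) 3-6(w=3) 6-7(w=4)}
step 5: add edge 0-1 (w=5); MST = {0-1(w=5) 1-3(w=1) 2-6(w=2) 3-6(w=3) 6-7(w=4)}
step 6: add edge 4-6 (w=9); MST = {0-1(w=5) 1-3(w=1) 2-6(w=2) 3-6(w=3) 4-6(w=9) 6-7(w=4)}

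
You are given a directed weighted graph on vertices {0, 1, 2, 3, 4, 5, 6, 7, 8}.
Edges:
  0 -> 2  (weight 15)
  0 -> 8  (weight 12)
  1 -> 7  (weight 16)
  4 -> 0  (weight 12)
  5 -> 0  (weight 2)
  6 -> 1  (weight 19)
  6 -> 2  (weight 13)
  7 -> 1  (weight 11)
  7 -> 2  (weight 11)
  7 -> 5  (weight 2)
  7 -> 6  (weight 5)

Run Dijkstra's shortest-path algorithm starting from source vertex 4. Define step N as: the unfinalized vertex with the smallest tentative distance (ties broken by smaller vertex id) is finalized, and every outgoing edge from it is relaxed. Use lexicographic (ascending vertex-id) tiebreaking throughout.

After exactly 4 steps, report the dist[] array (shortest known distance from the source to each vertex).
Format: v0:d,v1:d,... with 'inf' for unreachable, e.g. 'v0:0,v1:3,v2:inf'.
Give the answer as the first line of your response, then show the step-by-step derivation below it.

v0:12,v1:inf,v2:27,v3:inf,v4:0,v5:inf,v6:inf,v7:inf,v8:24

step 1: dist = v0:12,v1:inf,v2:inf,v3:inf,v4:0,v5:inf,v6:inf,v7:inf,v8:inf
step 2: dist = v0:12,v1:inf,v2:27,v3:inf,v4:0,v5:inf,v6:inf,v7:inf,v8:24
step 3: dist = v0:12,v1:inf,v2:27,v3:inf,v4:0,v5:inf,v6:inf,v7:inf,v8:24
step 4: dist = v0:12,v1:inf,v2:27,v3:inf,v4:0,v5:inf,v6:inf,v7:inf,v8:24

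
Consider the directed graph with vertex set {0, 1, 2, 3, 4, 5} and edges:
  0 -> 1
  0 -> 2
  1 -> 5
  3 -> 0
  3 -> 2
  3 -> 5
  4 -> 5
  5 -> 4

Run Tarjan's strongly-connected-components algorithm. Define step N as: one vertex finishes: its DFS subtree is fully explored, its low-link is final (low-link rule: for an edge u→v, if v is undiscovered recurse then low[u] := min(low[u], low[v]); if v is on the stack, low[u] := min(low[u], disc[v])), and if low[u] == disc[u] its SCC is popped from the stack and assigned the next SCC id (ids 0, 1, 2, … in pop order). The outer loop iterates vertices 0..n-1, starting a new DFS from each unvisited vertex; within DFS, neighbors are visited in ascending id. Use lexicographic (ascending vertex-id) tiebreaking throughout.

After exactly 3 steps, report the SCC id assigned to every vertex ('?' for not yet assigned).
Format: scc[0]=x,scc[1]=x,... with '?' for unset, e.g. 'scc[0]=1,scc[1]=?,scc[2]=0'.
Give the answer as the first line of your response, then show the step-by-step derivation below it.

scc[0]=?,scc[1]=1,scc[2]=?,scc[3]=?,scc[4]=0,scc[5]=0

step 1: low=(low[0]=0,low[1]=1,low[2]=?,low[3]=?,low[4]=2,low[5]=2); scc=(scc[0]=?,scc[1]=?,scc[2]=?,scc[3]=?,scc[4]=?,scc[5]=?)
step 2: low=(low[0]=0,low[1]=1,low[2]=?,low[3]=?,low[4]=2,low[5]=2); scc=(scc[0]=?,scc[1]=?,scc[2]=?,scc[3]=?,scc[4]=0,scc[5]=0)
step 3: low=(low[0]=0,low[1]=1,low[2]=?,low[3]=?,low[4]=2,low[5]=2); scc=(scc[0]=?,scc[1]=1,scc[2]=?,scc[3]=?,scc[4]=0,scc[5]=0)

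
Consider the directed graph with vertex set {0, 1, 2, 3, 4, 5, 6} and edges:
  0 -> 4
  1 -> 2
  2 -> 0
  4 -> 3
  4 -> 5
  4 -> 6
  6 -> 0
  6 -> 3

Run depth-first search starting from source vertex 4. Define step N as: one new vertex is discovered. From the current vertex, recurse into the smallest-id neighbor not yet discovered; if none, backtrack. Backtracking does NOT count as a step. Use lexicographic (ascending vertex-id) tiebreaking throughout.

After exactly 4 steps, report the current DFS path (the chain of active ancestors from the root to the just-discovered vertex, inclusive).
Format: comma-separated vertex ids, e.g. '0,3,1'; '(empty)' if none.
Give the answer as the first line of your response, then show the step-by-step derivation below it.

4,6

step 1: discover 4; path=4; order=4
step 2: discover 3; path=4>3; order=4,3
step 3: discover 5; path=4>5; order=4,3,5
step 4: discover 6; path=4>6; order=4,3,5,6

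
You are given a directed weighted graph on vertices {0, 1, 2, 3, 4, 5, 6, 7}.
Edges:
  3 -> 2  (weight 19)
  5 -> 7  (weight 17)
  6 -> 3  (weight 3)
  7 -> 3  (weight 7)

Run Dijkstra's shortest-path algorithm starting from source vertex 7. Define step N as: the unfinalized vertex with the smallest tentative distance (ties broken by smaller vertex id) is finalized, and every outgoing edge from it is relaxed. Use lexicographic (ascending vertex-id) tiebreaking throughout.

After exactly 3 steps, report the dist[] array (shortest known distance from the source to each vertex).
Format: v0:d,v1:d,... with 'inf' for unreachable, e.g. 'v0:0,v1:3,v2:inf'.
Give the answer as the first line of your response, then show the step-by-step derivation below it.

v0:inf,v1:inf,v2:26,v3:7,v4:inf,v5:inf,v6:inf,v7:0

step 1: dist = v0:inf,v1:inf,v2:inf,v3:7,v4:inf,v5:inf,v6:inf,v7:0
step 2: dist = v0:inf,v1:inf,v2:26,v3:7,v4:inf,v5:inf,v6:inf,v7:0
step 3: dist = v0:inf,v1:inf,v2:26,v3:7,v4:inf,v5:inf,v6:inf,v7:0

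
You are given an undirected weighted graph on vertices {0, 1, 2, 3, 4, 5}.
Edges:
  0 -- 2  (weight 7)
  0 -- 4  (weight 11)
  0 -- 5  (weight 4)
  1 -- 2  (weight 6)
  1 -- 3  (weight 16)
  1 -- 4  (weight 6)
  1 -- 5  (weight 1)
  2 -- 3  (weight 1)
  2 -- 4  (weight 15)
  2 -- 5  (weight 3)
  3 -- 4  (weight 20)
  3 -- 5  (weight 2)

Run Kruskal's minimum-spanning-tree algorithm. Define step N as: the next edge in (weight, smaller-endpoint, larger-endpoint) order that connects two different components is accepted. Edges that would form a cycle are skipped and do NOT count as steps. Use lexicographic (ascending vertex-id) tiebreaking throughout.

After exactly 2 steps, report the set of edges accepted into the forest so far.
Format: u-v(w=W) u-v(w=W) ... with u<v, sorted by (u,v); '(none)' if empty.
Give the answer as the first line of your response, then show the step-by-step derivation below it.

1-5(w=1) 2-3(w=1)

step 1: add edge 1-5 (w=1); MST = {1-5(w=1)}
step 2: add edge 2-3 (w=1); MST = {1-5(w=1) 2-3(w=1)}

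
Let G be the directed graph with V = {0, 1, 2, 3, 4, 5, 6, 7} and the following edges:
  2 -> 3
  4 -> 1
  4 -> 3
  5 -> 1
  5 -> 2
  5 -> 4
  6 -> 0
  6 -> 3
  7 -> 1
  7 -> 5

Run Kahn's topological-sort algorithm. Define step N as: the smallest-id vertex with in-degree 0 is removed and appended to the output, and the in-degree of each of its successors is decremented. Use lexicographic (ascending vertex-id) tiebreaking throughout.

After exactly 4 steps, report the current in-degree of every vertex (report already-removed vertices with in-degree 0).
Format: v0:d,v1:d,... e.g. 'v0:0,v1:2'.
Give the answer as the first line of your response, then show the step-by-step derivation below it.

v0:0,v1:1,v2:0,v3:2,v4:0,v5:0,v6:0,v7:0

step 1: output 6; order=[6]; indeg=(0,3,1,2,1,1,0,0)
step 2: output 0; order=[6,0]; indeg=(0,3,1,2,1,1,0,0)
step 3: output 7; order=[6,0,7]; indeg=(0,2,1,2,1,0,0,0)
step 4: output 5; order=[6,0,7,5]; indeg=(0,1,0,2,0,0,0,0)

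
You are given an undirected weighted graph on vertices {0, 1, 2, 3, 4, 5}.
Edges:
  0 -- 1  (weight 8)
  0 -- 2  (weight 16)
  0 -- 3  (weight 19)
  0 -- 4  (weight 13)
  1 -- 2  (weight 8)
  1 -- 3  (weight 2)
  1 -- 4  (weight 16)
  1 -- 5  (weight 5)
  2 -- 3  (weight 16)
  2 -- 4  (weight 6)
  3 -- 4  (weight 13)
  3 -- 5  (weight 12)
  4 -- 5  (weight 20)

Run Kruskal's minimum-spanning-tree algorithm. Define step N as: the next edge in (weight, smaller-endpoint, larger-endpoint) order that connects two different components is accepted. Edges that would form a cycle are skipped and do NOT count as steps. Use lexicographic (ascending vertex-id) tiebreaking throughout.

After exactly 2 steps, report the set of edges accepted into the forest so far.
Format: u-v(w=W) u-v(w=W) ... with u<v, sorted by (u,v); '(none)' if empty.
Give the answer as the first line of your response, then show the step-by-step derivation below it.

1-3(w=2) 1-5(w=5)

step 1: add edge 1-3 (w=2); MST = {1-3(w=2)}
step 2: add edge 1-5 (w=5); MST = {1-3(w=2) 1-5(w=5)}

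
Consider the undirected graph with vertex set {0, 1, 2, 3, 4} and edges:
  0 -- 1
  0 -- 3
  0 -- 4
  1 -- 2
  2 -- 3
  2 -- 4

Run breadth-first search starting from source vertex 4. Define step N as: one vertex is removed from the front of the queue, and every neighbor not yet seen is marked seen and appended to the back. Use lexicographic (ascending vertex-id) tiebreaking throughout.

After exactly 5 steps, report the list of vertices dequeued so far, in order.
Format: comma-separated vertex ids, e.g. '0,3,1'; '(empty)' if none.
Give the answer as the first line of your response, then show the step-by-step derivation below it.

4,0,2,1,3

step 1: dequeue 4; queue=[0,2]; order=4
step 2: dequeue 0; queue=[2,1,3]; order=4,0
step 3: dequeue 2; queue=[1,3]; order=4,0,2
step 4: dequeue 1; queue=[3]; order=4,0,2,1
step 5: dequeue 3; queue=[(empty)]; order=4,0,2,1,3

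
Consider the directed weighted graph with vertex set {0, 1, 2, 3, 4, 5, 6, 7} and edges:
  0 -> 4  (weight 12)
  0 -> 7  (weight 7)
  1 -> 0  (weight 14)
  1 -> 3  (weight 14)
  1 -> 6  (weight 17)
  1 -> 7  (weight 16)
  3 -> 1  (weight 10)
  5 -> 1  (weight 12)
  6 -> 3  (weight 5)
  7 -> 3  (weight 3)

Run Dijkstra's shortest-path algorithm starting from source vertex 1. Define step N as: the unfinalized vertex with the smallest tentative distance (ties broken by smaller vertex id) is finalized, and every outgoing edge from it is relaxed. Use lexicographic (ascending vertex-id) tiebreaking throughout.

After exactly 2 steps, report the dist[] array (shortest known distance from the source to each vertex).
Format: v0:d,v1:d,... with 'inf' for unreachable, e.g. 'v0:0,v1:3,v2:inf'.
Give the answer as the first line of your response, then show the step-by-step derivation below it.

v0:14,v1:0,v2:inf,v3:14,v4:26,v5:inf,v6:17,v7:16

step 1: dist = v0:14,v1:0,v2:inf,v3:14,v4:inf,v5:inf,v6:17,v7:16
step 2: dist = v0:14,v1:0,v2:inf,v3:14,v4:26,v5:inf,v6:17,v7:16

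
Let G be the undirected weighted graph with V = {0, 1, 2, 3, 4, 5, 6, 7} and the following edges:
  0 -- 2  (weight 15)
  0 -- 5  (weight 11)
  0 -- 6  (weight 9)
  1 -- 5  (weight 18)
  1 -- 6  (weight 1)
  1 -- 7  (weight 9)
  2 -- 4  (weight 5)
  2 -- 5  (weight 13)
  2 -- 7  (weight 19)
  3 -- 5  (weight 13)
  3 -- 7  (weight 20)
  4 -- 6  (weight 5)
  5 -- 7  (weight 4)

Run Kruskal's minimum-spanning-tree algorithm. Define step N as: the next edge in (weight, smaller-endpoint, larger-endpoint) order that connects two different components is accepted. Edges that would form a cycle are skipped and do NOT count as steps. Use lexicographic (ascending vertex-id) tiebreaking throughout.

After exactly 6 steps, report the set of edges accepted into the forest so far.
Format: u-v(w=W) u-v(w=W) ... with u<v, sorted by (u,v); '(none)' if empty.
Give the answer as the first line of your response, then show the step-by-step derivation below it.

0-6(w=9) 1-6(w=1) 1-7(w=9) 2-4(w=5) 4-6(w=5) 5-7(w=4)

step 1: add edge 1-6 (w=1); MST = {1-6(w=1)}
step 2: add edge 5-7 (w=4); MST = {1-6(w=1) 5-7(w=4)}
step 3: add edge 2-4 (w=5); MST = {1-6(w=1) 2-4(w=5) 5-7(w=4)}
step 4: add edge 4-6 (w=5); MST = {1-6(w=1) 2-4(w=5) 4-6(w=5) 5-7(w=4)}
step 5: add edge 0-6 (w=9); MST = {0-6(w=9) 1-6(w=1) 2-4(w=5) 4-6(w=5) 5-7(w=4)}
step 6: add edge 1-7 (w=9); MST = {0-6(w=9) 1-6(w=1) 1-7(w=9) 2-4(w=5) 4-6(w=5) 5-7(w=4)}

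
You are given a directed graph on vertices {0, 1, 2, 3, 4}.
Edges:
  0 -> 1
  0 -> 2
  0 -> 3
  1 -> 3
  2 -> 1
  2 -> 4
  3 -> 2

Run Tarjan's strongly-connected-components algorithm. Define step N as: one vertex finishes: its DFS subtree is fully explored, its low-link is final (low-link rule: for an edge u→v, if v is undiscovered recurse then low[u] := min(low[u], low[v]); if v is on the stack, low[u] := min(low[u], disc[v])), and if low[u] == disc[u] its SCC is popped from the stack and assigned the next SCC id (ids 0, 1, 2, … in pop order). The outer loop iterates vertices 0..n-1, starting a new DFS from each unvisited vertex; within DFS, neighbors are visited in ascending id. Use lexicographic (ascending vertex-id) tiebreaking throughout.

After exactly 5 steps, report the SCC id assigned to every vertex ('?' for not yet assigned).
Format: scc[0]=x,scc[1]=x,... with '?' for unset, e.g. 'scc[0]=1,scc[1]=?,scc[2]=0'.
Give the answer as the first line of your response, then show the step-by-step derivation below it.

scc[0]=2,scc[1]=1,scc[2]=1,scc[3]=1,scc[4]=0

step 1: low=(low[0]=0,low[1]=1,low[2]=1,low[3]=2,low[4]=4); scc=(scc[0]=?,scc[1]=?,scc[2]=?,scc[3]=?,scc[4]=0)
step 2: low=(low[0]=0,low[1]=1,low[2]=1,low[3]=2,low[4]=4); scc=(scc[0]=?,scc[1]=?,scc[2]=?,scc[3]=?,scc[4]=0)
step 3: low=(low[0]=0,low[1]=1,low[2]=1,low[3]=1,low[4]=4); scc=(scc[0]=?,scc[1]=?,scc[2]=?,scc[3]=?,scc[4]=0)
step 4: low=(low[0]=0,low[1]=1,low[2]=1,low[3]=1,low[4]=4); scc=(scc[0]=?,scc[1]=1,scc[2]=1,scc[3]=1,scc[4]=0)
step 5: low=(low[0]=0,low[1]=1,low[2]=1,low[3]=1,low[4]=4); scc=(scc[0]=2,scc[1]=1,scc[2]=1,scc[3]=1,scc[4]=0)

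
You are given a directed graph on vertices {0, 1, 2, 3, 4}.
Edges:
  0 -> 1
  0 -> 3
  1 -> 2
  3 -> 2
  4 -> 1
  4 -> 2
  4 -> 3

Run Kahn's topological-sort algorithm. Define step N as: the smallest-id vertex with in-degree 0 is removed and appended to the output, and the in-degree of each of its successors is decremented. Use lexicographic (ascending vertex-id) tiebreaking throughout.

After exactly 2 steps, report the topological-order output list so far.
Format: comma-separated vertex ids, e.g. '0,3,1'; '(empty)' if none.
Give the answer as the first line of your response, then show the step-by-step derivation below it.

0,4

step 1: output 0; order=[0]; indeg=(0,1,3,1,0)
step 2: output 4; order=[0,4]; indeg=(0,0,2,0,0)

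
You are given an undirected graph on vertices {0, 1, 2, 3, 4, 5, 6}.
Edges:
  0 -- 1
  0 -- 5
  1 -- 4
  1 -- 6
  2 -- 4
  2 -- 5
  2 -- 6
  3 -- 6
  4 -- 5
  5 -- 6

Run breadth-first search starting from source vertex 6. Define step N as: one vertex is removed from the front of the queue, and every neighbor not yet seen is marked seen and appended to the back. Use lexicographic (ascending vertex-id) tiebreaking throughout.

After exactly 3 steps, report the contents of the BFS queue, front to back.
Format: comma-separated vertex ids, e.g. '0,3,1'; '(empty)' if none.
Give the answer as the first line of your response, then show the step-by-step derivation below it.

3,5,0,4

step 1: dequeue 6; queue=[1,2,3,5]; order=6
step 2: dequeue 1; queue=[2,3,5,0,4]; order=6,1
step 3: dequeue 2; queue=[3,5,0,4]; order=6,1,2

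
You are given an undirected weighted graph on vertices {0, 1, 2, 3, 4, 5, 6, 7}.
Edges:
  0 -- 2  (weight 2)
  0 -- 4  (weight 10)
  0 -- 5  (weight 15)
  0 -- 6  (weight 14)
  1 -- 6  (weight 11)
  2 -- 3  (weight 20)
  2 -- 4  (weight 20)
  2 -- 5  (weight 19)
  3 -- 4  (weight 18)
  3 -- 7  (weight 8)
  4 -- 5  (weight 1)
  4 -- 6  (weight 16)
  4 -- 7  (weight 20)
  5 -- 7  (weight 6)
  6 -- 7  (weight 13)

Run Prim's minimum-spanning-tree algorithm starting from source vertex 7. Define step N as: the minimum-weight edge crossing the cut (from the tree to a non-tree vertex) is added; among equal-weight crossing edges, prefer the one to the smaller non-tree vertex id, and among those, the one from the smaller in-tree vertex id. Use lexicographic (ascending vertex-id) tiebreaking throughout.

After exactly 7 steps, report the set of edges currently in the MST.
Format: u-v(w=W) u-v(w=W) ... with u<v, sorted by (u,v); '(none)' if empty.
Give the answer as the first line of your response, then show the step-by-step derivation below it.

0-2(w=2) 0-4(w=10) 1-6(w=11) 3-7(w=8) 4-5(w=1) 5-7(w=6) 6-7(w=13)

step 1: add edge 5-7 (w=6); MST = {5-7(w=6)}
step 2: add edge 4-5 (w=1); MST = {4-5(w=1) 5-7(w=6)}
step 3: add edge 3-7 (w=8); MST = {3-7(w=8) 4-5(w=1) 5-7(w=6)}
step 4: add edge 0-4 (w=10); MST = {0-4(w=10) 3-7(w=8) 4-5(w=1) 5-7(w=6)}
step 5: add edge 0-2 (w=2); MST = {0-2(w=2) 0-4(w=10) 3-7(w=8) 4-5(w=1) 5-7(w=6)}
step 6: add edge 6-7 (w=13); MST = {0-2(w=2) 0-4(w=10) 3-7(w=8) 4-5(w=1) 5-7(w=6) 6-7(w=13)}
step 7: add edge 1-6 (w=11); MST = {0-2(w=2) 0-4(w=10) 1-6(w=11) 3-7(w=8) 4-5(w=1) 5-7(w=6) 6-7(w=13)}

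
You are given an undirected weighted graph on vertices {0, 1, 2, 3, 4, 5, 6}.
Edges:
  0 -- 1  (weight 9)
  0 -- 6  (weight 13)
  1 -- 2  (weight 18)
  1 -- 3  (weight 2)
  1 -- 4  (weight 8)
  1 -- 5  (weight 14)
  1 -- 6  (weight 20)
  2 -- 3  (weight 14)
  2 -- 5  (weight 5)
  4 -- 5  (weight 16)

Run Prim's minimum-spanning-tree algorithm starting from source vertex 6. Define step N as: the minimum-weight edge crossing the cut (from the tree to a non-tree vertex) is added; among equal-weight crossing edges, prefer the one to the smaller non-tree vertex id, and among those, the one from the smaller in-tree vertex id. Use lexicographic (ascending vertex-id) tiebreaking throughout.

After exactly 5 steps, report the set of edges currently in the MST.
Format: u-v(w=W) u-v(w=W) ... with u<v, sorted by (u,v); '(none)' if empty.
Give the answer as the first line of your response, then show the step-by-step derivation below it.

0-1(w=9) 0-6(w=13) 1-3(w=2) 1-4(w=8) 2-3(w=14)

step 1: add edge 0-6 (w=13); MST = {0-6(w=13)}
step 2: add edge 0-1 (w=9); MST = {0-1(w=9) 0-6(w=13)}
step 3: add edge 1-3 (w=2); MST = {0-1(w=9) 0-6(w=13) 1-3(w=2)}
step 4: add edge 1-4 (w=8); MST = {0-1(w=9) 0-6(w=13) 1-3(w=2) 1-4(w=8)}
step 5: add edge 2-3 (w=14); MST = {0-1(w=9) 0-6(w=13) 1-3(w=2) 1-4(w=8) 2-3(w=14)}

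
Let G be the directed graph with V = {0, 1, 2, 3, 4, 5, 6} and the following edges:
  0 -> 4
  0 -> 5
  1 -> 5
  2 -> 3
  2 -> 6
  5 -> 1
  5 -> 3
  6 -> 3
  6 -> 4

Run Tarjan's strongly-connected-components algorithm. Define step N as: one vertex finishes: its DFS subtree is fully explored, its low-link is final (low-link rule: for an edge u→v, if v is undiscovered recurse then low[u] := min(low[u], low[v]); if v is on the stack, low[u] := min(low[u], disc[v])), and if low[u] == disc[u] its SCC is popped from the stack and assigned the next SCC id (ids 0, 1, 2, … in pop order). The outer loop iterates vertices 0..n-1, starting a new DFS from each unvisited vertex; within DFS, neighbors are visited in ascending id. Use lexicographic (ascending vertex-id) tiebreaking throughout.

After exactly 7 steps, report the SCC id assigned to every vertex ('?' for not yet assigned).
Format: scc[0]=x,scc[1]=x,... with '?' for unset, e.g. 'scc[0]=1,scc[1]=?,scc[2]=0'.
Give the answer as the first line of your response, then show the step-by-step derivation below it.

scc[0]=3,scc[1]=2,scc[2]=5,scc[3]=1,scc[4]=0,scc[5]=2,scc[6]=4

step 1: low=(low[0]=0,low[1]=?,low[2]=?,low[3]=?,low[4]=1,low[5]=?,low[6]=?); scc=(scc[0]=?,scc[1]=?,scc[2]=?,scc[3]=?,scc[4]=0,scc[5]=?,scc[6]=?)
step 2: low=(low[0]=0,low[1]=2,low[2]=?,low[3]=?,low[4]=1,low[5]=2,low[6]=?); scc=(scc[0]=?,scc[1]=?,scc[2]=?,scc[3]=?,scc[4]=0,scc[5]=?,scc[6]=?)
step 3: low=(low[0]=0,low[1]=2,low[2]=?,low[3]=4,low[4]=1,low[5]=2,low[6]=?); scc=(scc[0]=?,scc[1]=?,scc[2]=?,scc[3]=1,scc[4]=0,scc[5]=?,scc[6]=?)
step 4: low=(low[0]=0,low[1]=2,low[2]=?,low[3]=4,low[4]=1,low[5]=2,low[6]=?); scc=(scc[0]=?,scc[1]=2,scc[2]=?,scc[3]=1,scc[4]=0,scc[5]=2,scc[6]=?)
step 5: low=(low[0]=0,low[1]=2,low[2]=?,low[3]=4,low[4]=1,low[5]=2,low[6]=?); scc=(scc[0]=3,scc[1]=2,scc[2]=?,scc[3]=1,scc[4]=0,scc[5]=2,scc[6]=?)
step 6: low=(low[0]=0,low[1]=2,low[2]=5,low[3]=4,low[4]=1,low[5]=2,low[6]=6); scc=(scc[0]=3,scc[1]=2,scc[2]=?,scc[3]=1,scc[4]=0,scc[5]=2,scc[6]=4)
step 7: low=(low[0]=0,low[1]=2,low[2]=5,low[3]=4,low[4]=1,low[5]=2,low[6]=6); scc=(scc[0]=3,scc[1]=2,scc[2]=5,scc[3]=1,scc[4]=0,scc[5]=2,scc[6]=4)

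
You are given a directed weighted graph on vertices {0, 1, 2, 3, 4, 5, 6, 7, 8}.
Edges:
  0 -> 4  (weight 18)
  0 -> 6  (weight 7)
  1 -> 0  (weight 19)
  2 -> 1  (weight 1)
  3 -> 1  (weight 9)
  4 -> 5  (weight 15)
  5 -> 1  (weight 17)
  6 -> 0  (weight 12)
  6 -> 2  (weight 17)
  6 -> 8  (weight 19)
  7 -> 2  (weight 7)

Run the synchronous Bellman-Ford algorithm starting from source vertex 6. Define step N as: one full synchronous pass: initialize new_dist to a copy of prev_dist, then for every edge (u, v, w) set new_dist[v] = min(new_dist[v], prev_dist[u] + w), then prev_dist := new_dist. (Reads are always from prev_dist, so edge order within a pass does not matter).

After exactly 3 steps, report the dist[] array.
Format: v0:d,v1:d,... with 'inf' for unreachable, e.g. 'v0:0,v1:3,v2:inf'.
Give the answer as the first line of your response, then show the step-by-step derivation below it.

v0:12,v1:18,v2:17,v3:inf,v4:30,v5:45,v6:0,v7:inf,v8:19

step 1: dist = v0:12,v1:inf,v2:17,v3:inf,v4:inf,v5:inf,v6:0,v7:inf,v8:19
step 2: dist = v0:12,v1:18,v2:17,v3:inf,v4:30,v5:inf,v6:0,v7:inf,v8:19
step 3: dist = v0:12,v1:18,v2:17,v3:inf,v4:30,v5:45,v6:0,v7:inf,v8:19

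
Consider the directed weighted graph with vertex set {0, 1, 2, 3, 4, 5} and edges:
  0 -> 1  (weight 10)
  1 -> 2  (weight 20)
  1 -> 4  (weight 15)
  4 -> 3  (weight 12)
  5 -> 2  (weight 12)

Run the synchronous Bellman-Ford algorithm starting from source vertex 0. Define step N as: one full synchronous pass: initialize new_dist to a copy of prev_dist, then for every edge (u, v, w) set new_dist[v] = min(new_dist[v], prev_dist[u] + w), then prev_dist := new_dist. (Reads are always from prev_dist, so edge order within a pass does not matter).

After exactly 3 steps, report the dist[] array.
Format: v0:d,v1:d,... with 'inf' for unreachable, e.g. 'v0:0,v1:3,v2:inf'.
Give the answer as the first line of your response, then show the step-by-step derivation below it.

v0:0,v1:10,v2:30,v3:37,v4:25,v5:inf

step 1: dist = v0:0,v1:10,v2:inf,v3:inf,v4:inf,v5:inf
step 2: dist = v0:0,v1:10,v2:30,v3:inf,v4:25,v5:inf
step 3: dist = v0:0,v1:10,v2:30,v3:37,v4:25,v5:inf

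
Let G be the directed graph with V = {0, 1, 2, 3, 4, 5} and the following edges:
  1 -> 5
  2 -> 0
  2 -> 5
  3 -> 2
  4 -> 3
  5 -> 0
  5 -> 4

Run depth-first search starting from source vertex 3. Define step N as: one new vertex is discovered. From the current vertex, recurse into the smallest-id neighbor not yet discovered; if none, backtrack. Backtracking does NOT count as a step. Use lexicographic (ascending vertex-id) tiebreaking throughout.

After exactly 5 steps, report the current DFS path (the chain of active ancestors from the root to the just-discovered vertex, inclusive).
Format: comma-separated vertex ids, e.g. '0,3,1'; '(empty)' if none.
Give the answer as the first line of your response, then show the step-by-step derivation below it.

3,2,5,4

step 1: discover 3; path=3; order=3
step 2: discover 2; path=3>2; order=3,2
step 3: discover 0; path=3>2>0; order=3,2,0
step 4: discover 5; path=3>2>5; order=3,2,0,5
step 5: discover 4; path=3>2>5>4; order=3,2,0,5,4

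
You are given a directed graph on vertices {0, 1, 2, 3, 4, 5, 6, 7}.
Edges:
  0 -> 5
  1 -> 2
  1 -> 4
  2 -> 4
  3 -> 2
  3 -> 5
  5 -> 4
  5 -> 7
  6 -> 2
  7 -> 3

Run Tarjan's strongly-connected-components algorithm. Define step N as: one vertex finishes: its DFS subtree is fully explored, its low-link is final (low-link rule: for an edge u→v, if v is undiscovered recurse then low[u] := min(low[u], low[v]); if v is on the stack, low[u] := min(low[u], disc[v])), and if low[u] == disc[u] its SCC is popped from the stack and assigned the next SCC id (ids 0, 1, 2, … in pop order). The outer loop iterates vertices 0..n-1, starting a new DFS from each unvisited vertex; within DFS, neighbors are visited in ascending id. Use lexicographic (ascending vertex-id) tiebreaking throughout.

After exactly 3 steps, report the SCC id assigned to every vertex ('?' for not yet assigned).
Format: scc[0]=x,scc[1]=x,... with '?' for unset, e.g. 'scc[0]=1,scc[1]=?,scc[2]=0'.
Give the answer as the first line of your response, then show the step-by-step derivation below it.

scc[0]=?,scc[1]=?,scc[2]=1,scc[3]=?,scc[4]=0,scc[5]=?,scc[6]=?,scc[7]=?

step 1: low=(low[0]=0,low[1]=?,low[2]=?,low[3]=?,low[4]=2,low[5]=1,low[6]=?,low[7]=?); scc=(scc[0]=?,scc[1]=?,scc[2]=?,scc[3]=?,scc[4]=0,scc[5]=?,scc[6]=?,scc[7]=?)
step 2: low=(low[0]=0,low[1]=?,low[2]=5,low[3]=4,low[4]=2,low[5]=1,low[6]=?,low[7]=3); scc=(scc[0]=?,scc[1]=?,scc[2]=1,scc[3]=?,scc[4]=0,scc[5]=?,scc[6]=?,scc[7]=?)
step 3: low=(low[0]=0,low[1]=?,low[2]=5,low[3]=1,low[4]=2,low[5]=1,low[6]=?,low[7]=3); scc=(scc[0]=?,scc[1]=?,scc[2]=1,scc[3]=?,scc[4]=0,scc[5]=?,scc[6]=?,scc[7]=?)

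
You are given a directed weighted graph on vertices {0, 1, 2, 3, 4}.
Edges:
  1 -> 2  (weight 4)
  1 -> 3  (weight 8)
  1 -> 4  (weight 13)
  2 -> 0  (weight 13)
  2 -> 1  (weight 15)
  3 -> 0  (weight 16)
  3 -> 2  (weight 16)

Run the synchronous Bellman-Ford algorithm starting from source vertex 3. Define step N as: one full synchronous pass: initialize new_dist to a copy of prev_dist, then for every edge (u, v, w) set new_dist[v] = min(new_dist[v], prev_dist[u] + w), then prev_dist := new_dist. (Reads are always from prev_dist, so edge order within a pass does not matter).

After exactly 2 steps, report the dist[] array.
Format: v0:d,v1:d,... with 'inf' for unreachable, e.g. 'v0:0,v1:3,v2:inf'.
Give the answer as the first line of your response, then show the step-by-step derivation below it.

v0:16,v1:31,v2:16,v3:0,v4:inf

step 1: dist = v0:16,v1:inf,v2:16,v3:0,v4:inf
step 2: dist = v0:16,v1:31,v2:16,v3:0,v4:inf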